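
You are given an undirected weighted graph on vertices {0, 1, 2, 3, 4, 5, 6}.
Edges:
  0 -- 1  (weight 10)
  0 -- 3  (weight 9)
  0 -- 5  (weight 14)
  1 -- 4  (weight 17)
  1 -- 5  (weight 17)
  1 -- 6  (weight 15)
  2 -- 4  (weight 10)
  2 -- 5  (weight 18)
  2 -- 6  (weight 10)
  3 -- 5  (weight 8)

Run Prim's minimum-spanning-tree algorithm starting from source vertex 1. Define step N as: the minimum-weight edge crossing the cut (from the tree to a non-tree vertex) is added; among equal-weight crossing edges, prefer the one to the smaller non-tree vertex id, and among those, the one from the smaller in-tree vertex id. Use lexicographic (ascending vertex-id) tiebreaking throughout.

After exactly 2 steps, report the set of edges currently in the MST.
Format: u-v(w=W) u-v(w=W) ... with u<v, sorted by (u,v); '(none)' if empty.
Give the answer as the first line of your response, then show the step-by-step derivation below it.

0-1(w=10) 0-3(w=9)

step 1: add edge 0-1 (w=10); MST = {0-1(w=10)}
step 2: add edge 0-3 (w=9); MST = {0-1(w=10) 0-3(w=9)}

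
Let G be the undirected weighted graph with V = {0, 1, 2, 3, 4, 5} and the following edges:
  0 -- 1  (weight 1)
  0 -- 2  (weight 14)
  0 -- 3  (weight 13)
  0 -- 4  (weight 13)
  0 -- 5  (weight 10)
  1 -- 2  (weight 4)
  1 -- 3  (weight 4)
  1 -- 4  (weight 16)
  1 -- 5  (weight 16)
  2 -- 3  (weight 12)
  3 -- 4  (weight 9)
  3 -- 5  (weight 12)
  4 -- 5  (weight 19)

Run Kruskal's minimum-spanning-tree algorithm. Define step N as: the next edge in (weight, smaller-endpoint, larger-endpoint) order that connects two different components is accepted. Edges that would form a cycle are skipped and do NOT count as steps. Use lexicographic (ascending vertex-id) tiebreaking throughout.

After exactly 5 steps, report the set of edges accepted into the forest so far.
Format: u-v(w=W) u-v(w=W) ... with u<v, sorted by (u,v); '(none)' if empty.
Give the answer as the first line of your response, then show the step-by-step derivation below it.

0-1(w=1) 0-5(w=10) 1-2(w=4) 1-3(w=4) 3-4(w=9)

step 1: add edge 0-1 (w=1); MST = {0-1(w=1)}
step 2: add edge 1-2 (w=4); MST = {0-1(w=1) 1-2(w=4)}
step 3: add edge 1-3 (w=4); MST = {0-1(w=1) 1-2(w=4) 1-3(w=4)}
step 4: add edge 3-4 (w=9); MST = {0-1(w=1) 1-2(w=4) 1-3(w=4) 3-4(w=9)}
step 5: add edge 0-5 (w=10); MST = {0-1(w=1) 0-5(w=10) 1-2(w=4) 1-3(w=4) 3-4(w=9)}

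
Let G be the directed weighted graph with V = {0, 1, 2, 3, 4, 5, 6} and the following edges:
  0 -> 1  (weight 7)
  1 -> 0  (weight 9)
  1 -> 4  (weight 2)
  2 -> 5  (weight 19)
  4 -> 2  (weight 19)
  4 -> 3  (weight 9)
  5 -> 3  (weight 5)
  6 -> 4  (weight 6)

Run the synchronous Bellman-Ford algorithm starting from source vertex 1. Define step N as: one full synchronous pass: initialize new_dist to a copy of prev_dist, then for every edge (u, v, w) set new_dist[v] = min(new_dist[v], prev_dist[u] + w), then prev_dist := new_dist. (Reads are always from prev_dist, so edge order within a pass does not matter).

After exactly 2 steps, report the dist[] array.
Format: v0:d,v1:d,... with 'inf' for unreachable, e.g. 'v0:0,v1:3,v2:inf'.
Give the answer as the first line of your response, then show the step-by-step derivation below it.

v0:9,v1:0,v2:21,v3:11,v4:2,v5:inf,v6:inf

step 1: dist = v0:9,v1:0,v2:inf,v3:inf,v4:2,v5:inf,v6:inf
step 2: dist = v0:9,v1:0,v2:21,v3:11,v4:2,v5:inf,v6:inf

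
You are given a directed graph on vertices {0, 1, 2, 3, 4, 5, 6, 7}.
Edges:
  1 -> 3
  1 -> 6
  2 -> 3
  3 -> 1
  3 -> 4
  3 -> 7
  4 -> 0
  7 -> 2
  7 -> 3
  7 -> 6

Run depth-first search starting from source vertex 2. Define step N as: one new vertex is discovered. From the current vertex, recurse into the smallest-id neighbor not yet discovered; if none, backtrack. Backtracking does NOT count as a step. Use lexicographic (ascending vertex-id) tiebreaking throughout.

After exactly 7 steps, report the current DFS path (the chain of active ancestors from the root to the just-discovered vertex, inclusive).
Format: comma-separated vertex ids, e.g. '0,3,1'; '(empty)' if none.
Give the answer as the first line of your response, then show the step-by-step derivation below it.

2,3,7

step 1: discover 2; path=2; order=2
step 2: discover 3; path=2>3; order=2,3
step 3: discover 1; path=2>3>1; order=2,3,1
step 4: discover 6; path=2>3>1>6; order=2,3,1,6
step 5: discover 4; path=2>3>4; order=2,3,1,6,4
step 6: discover 0; path=2>3>4>0; order=2,3,1,6,4,0
step 7: discover 7; path=2>3>7; order=2,3,1,6,4,0,7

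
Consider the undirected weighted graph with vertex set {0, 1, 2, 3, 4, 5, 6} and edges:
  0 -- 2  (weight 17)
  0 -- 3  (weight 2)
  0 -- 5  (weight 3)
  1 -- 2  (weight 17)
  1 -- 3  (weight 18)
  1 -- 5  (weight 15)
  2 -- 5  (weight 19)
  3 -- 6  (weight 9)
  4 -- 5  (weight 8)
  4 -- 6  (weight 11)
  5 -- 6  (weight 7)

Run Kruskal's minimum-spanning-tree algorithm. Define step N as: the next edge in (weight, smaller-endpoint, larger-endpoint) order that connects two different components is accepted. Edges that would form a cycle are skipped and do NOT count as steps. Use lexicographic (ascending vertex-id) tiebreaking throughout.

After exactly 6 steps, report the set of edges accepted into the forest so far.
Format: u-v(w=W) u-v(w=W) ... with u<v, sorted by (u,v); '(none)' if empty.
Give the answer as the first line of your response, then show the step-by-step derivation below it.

0-2(w=17) 0-3(w=2) 0-5(w=3) 1-5(w=15) 4-5(w=8) 5-6(w=7)

step 1: add edge 0-3 (w=2); MST = {0-3(w=2)}
step 2: add edge 0-5 (w=3); MST = {0-3(w=2) 0-5(w=3)}
step 3: add edge 5-6 (w=7); MST = {0-3(w=2) 0-5(w=3) 5-6(w=7)}
step 4: add edge 4-5 (w=8); MST = {0-3(w=2) 0-5(w=3) 4-5(w=8) 5-6(w=7)}
step 5: add edge 1-5 (w=15); MST = {0-3(w=2) 0-5(w=3) 1-5(w=15) 4-5(w=8) 5-6(w=7)}
step 6: add edge 0-2 (w=17); MST = {0-2(w=17) 0-3(w=2) 0-5(w=3) 1-5(w=15) 4-5(w=8) 5-6(w=7)}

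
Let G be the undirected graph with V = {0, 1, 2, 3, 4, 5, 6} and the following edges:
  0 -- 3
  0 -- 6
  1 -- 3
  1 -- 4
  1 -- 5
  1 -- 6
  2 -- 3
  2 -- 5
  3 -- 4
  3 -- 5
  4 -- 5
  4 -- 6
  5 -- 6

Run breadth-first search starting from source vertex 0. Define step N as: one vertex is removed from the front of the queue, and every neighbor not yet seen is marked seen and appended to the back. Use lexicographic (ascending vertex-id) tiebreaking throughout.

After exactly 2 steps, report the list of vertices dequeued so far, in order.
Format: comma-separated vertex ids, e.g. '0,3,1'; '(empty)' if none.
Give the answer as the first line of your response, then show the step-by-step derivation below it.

0,3

step 1: dequeue 0; queue=[3,6]; order=0
step 2: dequeue 3; queue=[6,1,2,4,5]; order=0,3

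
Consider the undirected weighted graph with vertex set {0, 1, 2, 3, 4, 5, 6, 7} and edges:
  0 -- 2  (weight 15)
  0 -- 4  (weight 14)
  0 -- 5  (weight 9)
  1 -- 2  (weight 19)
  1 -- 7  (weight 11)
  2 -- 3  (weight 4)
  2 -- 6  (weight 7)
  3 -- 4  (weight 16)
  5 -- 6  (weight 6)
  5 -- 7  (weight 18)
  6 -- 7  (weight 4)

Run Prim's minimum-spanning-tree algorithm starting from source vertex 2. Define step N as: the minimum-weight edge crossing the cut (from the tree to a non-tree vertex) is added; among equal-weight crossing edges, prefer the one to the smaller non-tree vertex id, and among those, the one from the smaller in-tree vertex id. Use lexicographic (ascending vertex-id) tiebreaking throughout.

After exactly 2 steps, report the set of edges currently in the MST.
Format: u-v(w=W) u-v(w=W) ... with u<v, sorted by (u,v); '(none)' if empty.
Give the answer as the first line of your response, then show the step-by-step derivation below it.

2-3(w=4) 2-6(w=7)

step 1: add edge 2-3 (w=4); MST = {2-3(w=4)}
step 2: add edge 2-6 (w=7); MST = {2-3(w=4) 2-6(w=7)}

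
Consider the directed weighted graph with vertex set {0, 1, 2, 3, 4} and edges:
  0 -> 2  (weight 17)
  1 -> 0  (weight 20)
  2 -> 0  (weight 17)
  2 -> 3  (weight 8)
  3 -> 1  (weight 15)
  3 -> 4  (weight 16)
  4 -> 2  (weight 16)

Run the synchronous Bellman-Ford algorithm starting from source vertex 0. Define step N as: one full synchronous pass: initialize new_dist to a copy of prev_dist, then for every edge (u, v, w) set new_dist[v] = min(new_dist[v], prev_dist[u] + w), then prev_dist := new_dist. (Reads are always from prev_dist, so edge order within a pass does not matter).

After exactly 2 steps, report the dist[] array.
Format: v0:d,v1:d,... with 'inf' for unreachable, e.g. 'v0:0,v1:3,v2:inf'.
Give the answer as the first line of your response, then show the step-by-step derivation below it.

v0:0,v1:inf,v2:17,v3:25,v4:inf

step 1: dist = v0:0,v1:inf,v2:17,v3:inf,v4:inf
step 2: dist = v0:0,v1:inf,v2:17,v3:25,v4:inf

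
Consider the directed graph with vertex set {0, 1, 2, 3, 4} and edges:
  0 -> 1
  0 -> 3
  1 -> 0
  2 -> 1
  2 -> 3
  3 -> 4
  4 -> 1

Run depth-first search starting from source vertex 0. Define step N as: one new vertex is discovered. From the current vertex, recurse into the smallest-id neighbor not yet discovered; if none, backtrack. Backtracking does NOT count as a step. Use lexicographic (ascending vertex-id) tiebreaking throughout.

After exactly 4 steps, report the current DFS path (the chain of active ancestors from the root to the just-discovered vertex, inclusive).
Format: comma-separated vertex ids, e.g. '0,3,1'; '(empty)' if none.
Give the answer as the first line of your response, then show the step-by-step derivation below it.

0,3,4

step 1: discover 0; path=0; order=0
step 2: discover 1; path=0>1; order=0,1
step 3: discover 3; path=0>3; order=0,1,3
step 4: discover 4; path=0>3>4; order=0,1,3,4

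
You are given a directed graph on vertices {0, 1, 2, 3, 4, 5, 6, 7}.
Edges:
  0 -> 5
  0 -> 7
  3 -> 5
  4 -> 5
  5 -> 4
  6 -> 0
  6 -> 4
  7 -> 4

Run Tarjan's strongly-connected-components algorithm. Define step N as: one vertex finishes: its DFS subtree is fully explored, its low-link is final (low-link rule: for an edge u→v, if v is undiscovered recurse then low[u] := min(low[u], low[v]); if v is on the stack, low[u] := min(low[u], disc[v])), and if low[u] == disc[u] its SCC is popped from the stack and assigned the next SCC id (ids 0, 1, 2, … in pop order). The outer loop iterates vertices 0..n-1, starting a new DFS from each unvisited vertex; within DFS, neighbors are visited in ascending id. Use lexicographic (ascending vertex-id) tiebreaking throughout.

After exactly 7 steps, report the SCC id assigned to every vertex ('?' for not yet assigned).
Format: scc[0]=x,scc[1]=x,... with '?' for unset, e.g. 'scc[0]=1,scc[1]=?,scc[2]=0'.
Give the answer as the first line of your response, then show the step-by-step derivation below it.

scc[0]=2,scc[1]=3,scc[2]=4,scc[3]=5,scc[4]=0,scc[5]=0,scc[6]=?,scc[7]=1

step 1: low=(low[0]=0,low[1]=?,low[2]=?,low[3]=?,low[4]=1,low[5]=1,low[6]=?,low[7]=?); scc=(scc[0]=?,scc[1]=?,scc[2]=?,scc[3]=?,scc[4]=?,scc[5]=?,scc[6]=?,scc[7]=?)
step 2: low=(low[0]=0,low[1]=?,low[2]=?,low[3]=?,low[4]=1,low[5]=1,low[6]=?,low[7]=?); scc=(scc[0]=?,scc[1]=?,scc[2]=?,scc[3]=?,scc[4]=0,scc[5]=0,scc[6]=?,scc[7]=?)
step 3: low=(low[0]=0,low[1]=?,low[2]=?,low[3]=?,low[4]=1,low[5]=1,low[6]=?,low[7]=3); scc=(scc[0]=?,scc[1]=?,scc[2]=?,scc[3]=?,scc[4]=0,scc[5]=0,scc[6]=?,scc[7]=1)
step 4: low=(low[0]=0,low[1]=?,low[2]=?,low[3]=?,low[4]=1,low[5]=1,low[6]=?,low[7]=3); scc=(scc[0]=2,scc[1]=?,scc[2]=?,scc[3]=?,scc[4]=0,scc[5]=0,scc[6]=?,scc[7]=1)
step 5: low=(low[0]=0,low[1]=4,low[2]=?,low[3]=?,low[4]=1,low[5]=1,low[6]=?,low[7]=3); scc=(scc[0]=2,scc[1]=3,scc[2]=?,scc[3]=?,scc[4]=0,scc[5]=0,scc[6]=?,scc[7]=1)
step 6: low=(low[0]=0,low[1]=4,low[2]=5,low[3]=?,low[4]=1,low[5]=1,low[6]=?,low[7]=3); scc=(scc[0]=2,scc[1]=3,scc[2]=4,scc[3]=?,scc[4]=0,scc[5]=0,scc[6]=?,scc[7]=1)
step 7: low=(low[0]=0,low[1]=4,low[2]=5,low[3]=6,low[4]=1,low[5]=1,low[6]=?,low[7]=3); scc=(scc[0]=2,scc[1]=3,scc[2]=4,scc[3]=5,scc[4]=0,scc[5]=0,scc[6]=?,scc[7]=1)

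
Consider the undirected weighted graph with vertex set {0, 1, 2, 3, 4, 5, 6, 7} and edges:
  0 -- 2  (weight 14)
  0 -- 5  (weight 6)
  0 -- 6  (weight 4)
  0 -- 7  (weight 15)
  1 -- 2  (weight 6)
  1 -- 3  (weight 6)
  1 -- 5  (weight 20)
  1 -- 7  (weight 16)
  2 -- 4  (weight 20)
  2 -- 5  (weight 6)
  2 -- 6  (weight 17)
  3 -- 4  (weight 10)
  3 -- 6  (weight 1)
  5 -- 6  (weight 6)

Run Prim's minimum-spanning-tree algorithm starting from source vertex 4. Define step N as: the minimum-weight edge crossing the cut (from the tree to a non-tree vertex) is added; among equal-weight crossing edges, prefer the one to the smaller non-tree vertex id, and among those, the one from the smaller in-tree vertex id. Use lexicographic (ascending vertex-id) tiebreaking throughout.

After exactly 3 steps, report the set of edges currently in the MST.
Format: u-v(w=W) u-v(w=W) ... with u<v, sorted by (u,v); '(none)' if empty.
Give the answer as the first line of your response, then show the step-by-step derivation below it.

0-6(w=4) 3-4(w=10) 3-6(w=1)

step 1: add edge 3-4 (w=10); MST = {3-4(w=10)}
step 2: add edge 3-6 (w=1); MST = {3-4(w=10) 3-6(w=1)}
step 3: add edge 0-6 (w=4); MST = {0-6(w=4) 3-4(w=10) 3-6(w=1)}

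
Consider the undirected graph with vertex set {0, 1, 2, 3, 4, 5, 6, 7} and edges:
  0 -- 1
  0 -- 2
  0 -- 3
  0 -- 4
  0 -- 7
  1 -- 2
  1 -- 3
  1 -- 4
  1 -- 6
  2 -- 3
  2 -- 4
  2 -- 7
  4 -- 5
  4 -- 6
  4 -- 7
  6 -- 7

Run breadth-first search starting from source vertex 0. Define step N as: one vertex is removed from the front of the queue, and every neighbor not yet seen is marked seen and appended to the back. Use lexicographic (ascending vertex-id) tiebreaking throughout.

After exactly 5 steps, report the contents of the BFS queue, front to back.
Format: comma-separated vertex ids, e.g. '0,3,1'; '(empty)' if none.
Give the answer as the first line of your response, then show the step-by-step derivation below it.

7,6,5

step 1: dequeue 0; queue=[1,2,3,4,7]; order=0
step 2: dequeue 1; queue=[2,3,4,7,6]; order=0,1
step 3: dequeue 2; queue=[3,4,7,6]; order=0,1,2
step 4: dequeue 3; queue=[4,7,6]; order=0,1,2,3
step 5: dequeue 4; queue=[7,6,5]; order=0,1,2,3,4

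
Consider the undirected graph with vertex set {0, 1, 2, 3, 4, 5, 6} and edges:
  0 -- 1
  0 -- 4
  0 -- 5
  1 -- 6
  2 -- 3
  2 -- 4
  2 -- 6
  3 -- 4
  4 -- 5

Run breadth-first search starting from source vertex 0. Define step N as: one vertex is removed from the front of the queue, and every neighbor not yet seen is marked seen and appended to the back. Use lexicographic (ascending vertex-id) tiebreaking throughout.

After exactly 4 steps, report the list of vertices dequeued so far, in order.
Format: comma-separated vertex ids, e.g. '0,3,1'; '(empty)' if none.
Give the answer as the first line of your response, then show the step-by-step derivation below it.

0,1,4,5

step 1: dequeue 0; queue=[1,4,5]; order=0
step 2: dequeue 1; queue=[4,5,6]; order=0,1
step 3: dequeue 4; queue=[5,6,2,3]; order=0,1,4
step 4: dequeue 5; queue=[6,2,3]; order=0,1,4,5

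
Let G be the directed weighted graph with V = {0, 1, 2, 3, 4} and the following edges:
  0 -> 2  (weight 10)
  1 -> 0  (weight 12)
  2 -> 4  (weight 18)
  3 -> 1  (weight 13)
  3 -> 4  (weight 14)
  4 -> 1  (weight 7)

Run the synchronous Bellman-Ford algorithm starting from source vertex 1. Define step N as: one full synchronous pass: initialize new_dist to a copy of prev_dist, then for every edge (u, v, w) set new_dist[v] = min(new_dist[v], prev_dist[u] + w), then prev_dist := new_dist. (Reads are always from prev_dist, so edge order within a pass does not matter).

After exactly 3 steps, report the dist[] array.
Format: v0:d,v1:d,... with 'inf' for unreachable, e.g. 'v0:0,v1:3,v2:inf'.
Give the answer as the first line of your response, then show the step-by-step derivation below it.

v0:12,v1:0,v2:22,v3:inf,v4:40

step 1: dist = v0:12,v1:0,v2:inf,v3:inf,v4:inf
step 2: dist = v0:12,v1:0,v2:22,v3:inf,v4:inf
step 3: dist = v0:12,v1:0,v2:22,v3:inf,v4:40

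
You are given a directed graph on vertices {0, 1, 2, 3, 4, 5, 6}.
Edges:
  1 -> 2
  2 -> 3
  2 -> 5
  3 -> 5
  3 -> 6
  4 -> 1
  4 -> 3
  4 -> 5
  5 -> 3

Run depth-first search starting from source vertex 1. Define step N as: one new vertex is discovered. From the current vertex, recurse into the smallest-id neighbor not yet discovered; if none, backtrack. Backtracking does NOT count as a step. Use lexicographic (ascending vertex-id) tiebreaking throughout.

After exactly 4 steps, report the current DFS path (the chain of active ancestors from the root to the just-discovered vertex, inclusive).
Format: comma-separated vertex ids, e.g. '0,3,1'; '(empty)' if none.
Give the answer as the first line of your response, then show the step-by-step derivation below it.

1,2,3,5

step 1: discover 1; path=1; order=1
step 2: discover 2; path=1>2; order=1,2
step 3: discover 3; path=1>2>3; order=1,2,3
step 4: discover 5; path=1>2>3>5; order=1,2,3,5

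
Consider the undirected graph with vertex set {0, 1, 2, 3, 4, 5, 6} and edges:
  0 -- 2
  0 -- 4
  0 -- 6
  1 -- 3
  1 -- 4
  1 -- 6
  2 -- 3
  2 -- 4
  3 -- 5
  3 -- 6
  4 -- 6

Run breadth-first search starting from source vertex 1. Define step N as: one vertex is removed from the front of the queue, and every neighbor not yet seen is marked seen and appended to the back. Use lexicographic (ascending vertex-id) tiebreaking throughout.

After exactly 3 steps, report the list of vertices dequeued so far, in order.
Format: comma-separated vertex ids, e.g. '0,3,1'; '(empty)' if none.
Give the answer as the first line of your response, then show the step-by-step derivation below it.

1,3,4

step 1: dequeue 1; queue=[3,4,6]; order=1
step 2: dequeue 3; queue=[4,6,2,5]; order=1,3
step 3: dequeue 4; queue=[6,2,5,0]; order=1,3,4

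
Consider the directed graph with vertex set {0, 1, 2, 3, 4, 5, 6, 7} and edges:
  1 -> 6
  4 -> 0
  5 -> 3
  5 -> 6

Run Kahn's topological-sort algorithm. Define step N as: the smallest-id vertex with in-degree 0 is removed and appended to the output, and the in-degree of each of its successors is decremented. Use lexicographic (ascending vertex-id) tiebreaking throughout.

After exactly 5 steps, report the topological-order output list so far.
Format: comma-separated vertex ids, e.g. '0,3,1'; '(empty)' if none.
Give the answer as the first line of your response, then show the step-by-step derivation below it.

1,2,4,0,5

step 1: output 1; order=[1]; indeg=(1,0,0,1,0,0,1,0)
step 2: output 2; order=[1,2]; indeg=(1,0,0,1,0,0,1,0)
step 3: output 4; order=[1,2,4]; indeg=(0,0,0,1,0,0,1,0)
step 4: output 0; order=[1,2,4,0]; indeg=(0,0,0,1,0,0,1,0)
step 5: output 5; order=[1,2,4,0,5]; indeg=(0,0,0,0,0,0,0,0)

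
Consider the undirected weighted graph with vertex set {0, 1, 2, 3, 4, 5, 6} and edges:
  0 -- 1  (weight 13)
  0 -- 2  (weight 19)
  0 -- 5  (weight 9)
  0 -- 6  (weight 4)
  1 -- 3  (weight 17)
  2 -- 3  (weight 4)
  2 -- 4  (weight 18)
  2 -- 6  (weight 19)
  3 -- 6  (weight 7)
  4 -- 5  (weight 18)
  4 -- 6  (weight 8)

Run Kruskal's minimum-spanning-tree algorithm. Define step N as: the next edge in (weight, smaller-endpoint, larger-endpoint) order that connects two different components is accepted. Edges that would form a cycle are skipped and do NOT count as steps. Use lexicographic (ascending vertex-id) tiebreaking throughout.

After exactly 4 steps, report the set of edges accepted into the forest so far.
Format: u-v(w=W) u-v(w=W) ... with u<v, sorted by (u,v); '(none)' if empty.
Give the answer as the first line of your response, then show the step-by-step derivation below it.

0-6(w=4) 2-3(w=4) 3-6(w=7) 4-6(w=8)

step 1: add edge 0-6 (w=4); MST = {0-6(w=4)}
step 2: add edge 2-3 (w=4); MST = {0-6(w=4) 2-3(w=4)}
step 3: add edge 3-6 (w=7); MST = {0-6(w=4) 2-3(w=4) 3-6(w=7)}
step 4: add edge 4-6 (w=8); MST = {0-6(w=4) 2-3(w=4) 3-6(w=7) 4-6(w=8)}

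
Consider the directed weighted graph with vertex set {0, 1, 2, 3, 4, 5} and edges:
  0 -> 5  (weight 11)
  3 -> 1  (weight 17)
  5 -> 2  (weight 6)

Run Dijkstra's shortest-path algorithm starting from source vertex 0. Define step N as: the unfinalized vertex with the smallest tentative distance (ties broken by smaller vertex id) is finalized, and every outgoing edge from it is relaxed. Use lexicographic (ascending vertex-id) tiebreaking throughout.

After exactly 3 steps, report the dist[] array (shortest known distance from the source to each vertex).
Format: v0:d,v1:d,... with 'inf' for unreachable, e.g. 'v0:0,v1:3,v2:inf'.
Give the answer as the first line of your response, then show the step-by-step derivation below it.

v0:0,v1:inf,v2:17,v3:inf,v4:inf,v5:11

step 1: dist = v0:0,v1:inf,v2:inf,v3:inf,v4:inf,v5:11
step 2: dist = v0:0,v1:inf,v2:17,v3:inf,v4:inf,v5:11
step 3: dist = v0:0,v1:inf,v2:17,v3:inf,v4:inf,v5:11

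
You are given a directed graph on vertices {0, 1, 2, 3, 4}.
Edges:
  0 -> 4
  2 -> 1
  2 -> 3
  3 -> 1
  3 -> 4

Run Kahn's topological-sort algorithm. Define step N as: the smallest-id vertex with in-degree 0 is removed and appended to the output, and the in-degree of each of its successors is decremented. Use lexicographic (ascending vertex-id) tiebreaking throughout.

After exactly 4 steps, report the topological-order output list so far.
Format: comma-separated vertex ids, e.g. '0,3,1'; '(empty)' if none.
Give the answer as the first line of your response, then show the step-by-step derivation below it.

0,2,3,1

step 1: output 0; order=[0]; indeg=(0,2,0,1,1)
step 2: output 2; order=[0,2]; indeg=(0,1,0,0,1)
step 3: output 3; order=[0,2,3]; indeg=(0,0,0,0,0)
step 4: output 1; order=[0,2,3,1]; indeg=(0,0,0,0,0)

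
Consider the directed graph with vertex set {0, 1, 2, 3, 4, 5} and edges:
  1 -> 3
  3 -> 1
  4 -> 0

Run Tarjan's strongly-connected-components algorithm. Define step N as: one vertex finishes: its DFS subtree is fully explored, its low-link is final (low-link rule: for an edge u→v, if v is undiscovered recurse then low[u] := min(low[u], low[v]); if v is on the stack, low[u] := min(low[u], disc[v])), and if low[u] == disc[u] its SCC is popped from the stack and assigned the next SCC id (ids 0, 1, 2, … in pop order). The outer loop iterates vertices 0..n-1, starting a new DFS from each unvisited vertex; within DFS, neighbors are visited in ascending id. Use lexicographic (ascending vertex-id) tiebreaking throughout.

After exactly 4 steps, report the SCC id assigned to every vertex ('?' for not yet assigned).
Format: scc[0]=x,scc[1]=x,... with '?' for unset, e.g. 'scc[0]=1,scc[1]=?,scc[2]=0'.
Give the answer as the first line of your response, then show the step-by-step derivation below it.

scc[0]=0,scc[1]=1,scc[2]=2,scc[3]=1,scc[4]=?,scc[5]=?

step 1: low=(low[0]=0,low[1]=?,low[2]=?,low[3]=?,low[4]=?,low[5]=?); scc=(scc[0]=0,scc[1]=?,scc[2]=?,scc[3]=?,scc[4]=?,scc[5]=?)
step 2: low=(low[0]=0,low[1]=1,low[2]=?,low[3]=1,low[4]=?,low[5]=?); scc=(scc[0]=0,scc[1]=?,scc[2]=?,scc[3]=?,scc[4]=?,scc[5]=?)
step 3: low=(low[0]=0,low[1]=1,low[2]=?,low[3]=1,low[4]=?,low[5]=?); scc=(scc[0]=0,scc[1]=1,scc[2]=?,scc[3]=1,scc[4]=?,scc[5]=?)
step 4: low=(low[0]=0,low[1]=1,low[2]=3,low[3]=1,low[4]=?,low[5]=?); scc=(scc[0]=0,scc[1]=1,scc[2]=2,scc[3]=1,scc[4]=?,scc[5]=?)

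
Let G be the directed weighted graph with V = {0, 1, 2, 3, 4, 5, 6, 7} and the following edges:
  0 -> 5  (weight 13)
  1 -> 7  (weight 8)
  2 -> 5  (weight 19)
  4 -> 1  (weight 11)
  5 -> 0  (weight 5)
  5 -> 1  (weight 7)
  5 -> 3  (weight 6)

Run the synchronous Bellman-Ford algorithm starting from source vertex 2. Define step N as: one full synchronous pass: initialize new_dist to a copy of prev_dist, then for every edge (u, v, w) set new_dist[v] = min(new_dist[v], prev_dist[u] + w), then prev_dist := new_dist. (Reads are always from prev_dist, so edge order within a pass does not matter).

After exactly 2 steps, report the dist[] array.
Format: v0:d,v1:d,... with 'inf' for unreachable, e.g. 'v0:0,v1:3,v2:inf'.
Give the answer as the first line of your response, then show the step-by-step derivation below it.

v0:24,v1:26,v2:0,v3:25,v4:inf,v5:19,v6:inf,v7:inf

step 1: dist = v0:inf,v1:inf,v2:0,v3:inf,v4:inf,v5:19,v6:inf,v7:inf
step 2: dist = v0:24,v1:26,v2:0,v3:25,v4:inf,v5:19,v6:inf,v7:inf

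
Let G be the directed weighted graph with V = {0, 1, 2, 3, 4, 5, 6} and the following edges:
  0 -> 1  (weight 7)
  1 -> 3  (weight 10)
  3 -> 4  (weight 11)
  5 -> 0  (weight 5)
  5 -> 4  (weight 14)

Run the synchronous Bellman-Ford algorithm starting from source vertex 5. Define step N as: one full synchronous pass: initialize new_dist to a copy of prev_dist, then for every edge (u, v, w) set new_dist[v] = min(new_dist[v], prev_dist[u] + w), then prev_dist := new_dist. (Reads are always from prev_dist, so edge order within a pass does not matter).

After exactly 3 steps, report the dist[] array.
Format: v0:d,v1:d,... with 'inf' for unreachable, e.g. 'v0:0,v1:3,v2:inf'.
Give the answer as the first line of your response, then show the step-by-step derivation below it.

v0:5,v1:12,v2:inf,v3:22,v4:14,v5:0,v6:inf

step 1: dist = v0:5,v1:inf,v2:inf,v3:inf,v4:14,v5:0,v6:inf
step 2: dist = v0:5,v1:12,v2:inf,v3:inf,v4:14,v5:0,v6:inf
step 3: dist = v0:5,v1:12,v2:inf,v3:22,v4:14,v5:0,v6:inf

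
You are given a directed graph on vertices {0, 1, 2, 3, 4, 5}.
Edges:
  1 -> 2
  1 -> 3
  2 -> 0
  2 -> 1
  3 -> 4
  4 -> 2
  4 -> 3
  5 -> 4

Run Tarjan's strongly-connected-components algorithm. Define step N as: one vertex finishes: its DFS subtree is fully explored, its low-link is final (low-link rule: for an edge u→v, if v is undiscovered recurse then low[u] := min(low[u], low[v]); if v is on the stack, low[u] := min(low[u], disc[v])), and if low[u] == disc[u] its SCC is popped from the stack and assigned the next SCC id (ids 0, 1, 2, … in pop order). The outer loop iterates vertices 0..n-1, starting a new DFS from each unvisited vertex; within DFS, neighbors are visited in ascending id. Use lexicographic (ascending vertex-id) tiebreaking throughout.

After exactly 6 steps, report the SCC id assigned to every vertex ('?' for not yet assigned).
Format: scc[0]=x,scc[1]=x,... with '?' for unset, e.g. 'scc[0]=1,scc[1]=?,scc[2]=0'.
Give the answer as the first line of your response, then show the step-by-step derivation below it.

scc[0]=0,scc[1]=1,scc[2]=1,scc[3]=1,scc[4]=1,scc[5]=2

step 1: low=(low[0]=0,low[1]=?,low[2]=?,low[3]=?,low[4]=?,low[5]=?); scc=(scc[0]=0,scc[1]=?,scc[2]=?,scc[3]=?,scc[4]=?,scc[5]=?)
step 2: low=(low[0]=0,low[1]=1,low[2]=1,low[3]=?,low[4]=?,low[5]=?); scc=(scc[0]=0,scc[1]=?,scc[2]=?,scc[3]=?,scc[4]=?,scc[5]=?)
step 3: low=(low[0]=0,low[1]=1,low[2]=1,low[3]=3,low[4]=2,low[5]=?); scc=(scc[0]=0,scc[1]=?,scc[2]=?,scc[3]=?,scc[4]=?,scc[5]=?)
step 4: low=(low[0]=0,low[1]=1,low[2]=1,low[3]=2,low[4]=2,low[5]=?); scc=(scc[0]=0,scc[1]=?,scc[2]=?,scc[3]=?,scc[4]=?,scc[5]=?)
step 5: low=(low[0]=0,low[1]=1,low[2]=1,low[3]=2,low[4]=2,low[5]=?); scc=(scc[0]=0,scc[1]=1,scc[2]=1,scc[3]=1,scc[4]=1,scc[5]=?)
step 6: low=(low[0]=0,low[1]=1,low[2]=1,low[3]=2,low[4]=2,low[5]=5); scc=(scc[0]=0,scc[1]=1,scc[2]=1,scc[3]=1,scc[4]=1,scc[5]=2)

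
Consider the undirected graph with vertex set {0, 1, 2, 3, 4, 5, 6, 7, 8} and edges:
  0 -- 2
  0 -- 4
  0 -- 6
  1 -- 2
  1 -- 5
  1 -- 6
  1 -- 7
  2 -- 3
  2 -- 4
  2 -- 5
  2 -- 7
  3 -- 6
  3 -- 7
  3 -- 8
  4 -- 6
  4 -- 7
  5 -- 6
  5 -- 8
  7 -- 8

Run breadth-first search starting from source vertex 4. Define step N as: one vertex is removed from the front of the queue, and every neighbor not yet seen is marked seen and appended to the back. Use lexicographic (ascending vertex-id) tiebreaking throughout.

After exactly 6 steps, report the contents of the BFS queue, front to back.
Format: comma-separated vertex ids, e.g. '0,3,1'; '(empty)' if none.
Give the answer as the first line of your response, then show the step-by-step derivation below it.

3,5,8

step 1: dequeue 4; queue=[0,2,6,7]; order=4
step 2: dequeue 0; queue=[2,6,7]; order=4,0
step 3: dequeue 2; queue=[6,7,1,3,5]; order=4,0,2
step 4: dequeue 6; queue=[7,1,3,5]; order=4,0,2,6
step 5: dequeue 7; queue=[1,3,5,8]; order=4,0,2,6,7
step 6: dequeue 1; queue=[3,5,8]; order=4,0,2,6,7,1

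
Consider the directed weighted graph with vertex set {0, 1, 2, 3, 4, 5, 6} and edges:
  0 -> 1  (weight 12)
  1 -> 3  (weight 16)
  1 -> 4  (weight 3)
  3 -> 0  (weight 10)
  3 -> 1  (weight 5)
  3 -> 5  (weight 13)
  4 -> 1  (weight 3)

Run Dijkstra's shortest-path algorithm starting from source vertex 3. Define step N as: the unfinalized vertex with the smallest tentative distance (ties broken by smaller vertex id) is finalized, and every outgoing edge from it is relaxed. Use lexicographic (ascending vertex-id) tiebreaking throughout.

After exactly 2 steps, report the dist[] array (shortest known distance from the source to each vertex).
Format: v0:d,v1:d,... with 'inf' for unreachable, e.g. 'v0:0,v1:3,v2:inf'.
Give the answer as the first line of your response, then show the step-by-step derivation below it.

v0:10,v1:5,v2:inf,v3:0,v4:8,v5:13,v6:inf

step 1: dist = v0:10,v1:5,v2:inf,v3:0,v4:inf,v5:13,v6:inf
step 2: dist = v0:10,v1:5,v2:inf,v3:0,v4:8,v5:13,v6:inf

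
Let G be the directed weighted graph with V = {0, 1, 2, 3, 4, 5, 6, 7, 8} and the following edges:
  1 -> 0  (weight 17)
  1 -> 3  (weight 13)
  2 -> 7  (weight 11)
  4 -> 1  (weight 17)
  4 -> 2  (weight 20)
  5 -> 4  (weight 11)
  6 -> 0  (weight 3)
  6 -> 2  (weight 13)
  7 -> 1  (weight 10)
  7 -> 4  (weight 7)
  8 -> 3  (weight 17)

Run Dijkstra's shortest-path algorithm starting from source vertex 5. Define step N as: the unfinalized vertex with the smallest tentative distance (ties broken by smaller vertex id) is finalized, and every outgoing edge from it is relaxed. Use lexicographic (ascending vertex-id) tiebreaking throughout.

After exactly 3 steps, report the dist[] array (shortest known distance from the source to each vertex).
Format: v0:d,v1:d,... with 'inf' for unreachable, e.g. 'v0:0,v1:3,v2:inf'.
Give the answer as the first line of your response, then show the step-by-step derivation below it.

v0:45,v1:28,v2:31,v3:41,v4:11,v5:0,v6:inf,v7:inf,v8:inf

step 1: dist = v0:inf,v1:inf,v2:inf,v3:inf,v4:11,v5:0,v6:inf,v7:inf,v8:inf
step 2: dist = v0:inf,v1:28,v2:31,v3:inf,v4:11,v5:0,v6:inf,v7:inf,v8:inf
step 3: dist = v0:45,v1:28,v2:31,v3:41,v4:11,v5:0,v6:inf,v7:inf,v8:inf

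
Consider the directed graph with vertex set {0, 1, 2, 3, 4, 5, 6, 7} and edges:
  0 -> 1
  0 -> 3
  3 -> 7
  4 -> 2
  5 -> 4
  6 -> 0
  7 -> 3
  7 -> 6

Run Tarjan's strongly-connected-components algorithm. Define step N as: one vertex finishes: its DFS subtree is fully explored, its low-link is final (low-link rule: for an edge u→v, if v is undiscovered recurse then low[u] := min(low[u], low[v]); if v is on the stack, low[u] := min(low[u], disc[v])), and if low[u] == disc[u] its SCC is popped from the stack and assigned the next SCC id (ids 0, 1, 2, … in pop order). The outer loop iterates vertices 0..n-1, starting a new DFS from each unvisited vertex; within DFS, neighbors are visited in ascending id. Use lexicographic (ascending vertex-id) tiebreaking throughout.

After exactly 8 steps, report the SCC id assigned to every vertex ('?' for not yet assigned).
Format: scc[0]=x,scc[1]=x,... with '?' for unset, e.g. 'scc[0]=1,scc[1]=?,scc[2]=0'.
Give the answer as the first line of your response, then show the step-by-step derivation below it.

scc[0]=1,scc[1]=0,scc[2]=2,scc[3]=1,scc[4]=3,scc[5]=4,scc[6]=1,scc[7]=1

step 1: low=(low[0]=0,low[1]=1,low[2]=?,low[3]=?,low[4]=?,low[5]=?,low[6]=?,low[7]=?); scc=(scc[0]=?,scc[1]=0,scc[2]=?,scc[3]=?,scc[4]=?,scc[5]=?,scc[6]=?,scc[7]=?)
step 2: low=(low[0]=0,low[1]=1,low[2]=?,low[3]=2,low[4]=?,low[5]=?,low[6]=0,low[7]=2); scc=(scc[0]=?,scc[1]=0,scc[2]=?,scc[3]=?,scc[4]=?,scc[5]=?,scc[6]=?,scc[7]=?)
step 3: low=(low[0]=0,low[1]=1,low[2]=?,low[3]=2,low[4]=?,low[5]=?,low[6]=0,low[7]=0); scc=(scc[0]=?,scc[1]=0,scc[2]=?,scc[3]=?,scc[4]=?,scc[5]=?,scc[6]=?,scc[7]=?)
step 4: low=(low[0]=0,low[1]=1,low[2]=?,low[3]=0,low[4]=?,low[5]=?,low[6]=0,low[7]=0); scc=(scc[0]=?,scc[1]=0,scc[2]=?,scc[3]=?,scc[4]=?,scc[5]=?,scc[6]=?,scc[7]=?)
step 5: low=(low[0]=0,low[1]=1,low[2]=?,low[3]=0,low[4]=?,low[5]=?,low[6]=0,low[7]=0); scc=(scc[0]=1,scc[1]=0,scc[2]=?,scc[3]=1,scc[4]=?,scc[5]=?,scc[6]=1,scc[7]=1)
step 6: low=(low[0]=0,low[1]=1,low[2]=5,low[3]=0,low[4]=?,low[5]=?,low[6]=0,low[7]=0); scc=(scc[0]=1,scc[1]=0,scc[2]=2,scc[3]=1,scc[4]=?,scc[5]=?,scc[6]=1,scc[7]=1)
step 7: low=(low[0]=0,low[1]=1,low[2]=5,low[3]=0,low[4]=6,low[5]=?,low[6]=0,low[7]=0); scc=(scc[0]=1,scc[1]=0,scc[2]=2,scc[3]=1,scc[4]=3,scc[5]=?,scc[6]=1,scc[7]=1)
step 8: low=(low[0]=0,low[1]=1,low[2]=5,low[3]=0,low[4]=6,low[5]=7,low[6]=0,low[7]=0); scc=(scc[0]=1,scc[1]=0,scc[2]=2,scc[3]=1,scc[4]=3,scc[5]=4,scc[6]=1,scc[7]=1)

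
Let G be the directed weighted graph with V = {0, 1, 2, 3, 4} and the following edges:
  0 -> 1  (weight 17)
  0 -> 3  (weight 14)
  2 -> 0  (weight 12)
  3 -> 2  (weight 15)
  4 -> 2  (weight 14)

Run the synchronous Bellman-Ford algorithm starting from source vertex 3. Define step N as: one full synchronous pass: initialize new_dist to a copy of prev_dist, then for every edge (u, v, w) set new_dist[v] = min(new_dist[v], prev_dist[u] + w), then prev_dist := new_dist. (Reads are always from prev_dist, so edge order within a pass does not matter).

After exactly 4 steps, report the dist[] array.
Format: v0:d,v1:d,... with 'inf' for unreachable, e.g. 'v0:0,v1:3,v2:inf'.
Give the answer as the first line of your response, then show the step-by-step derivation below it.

v0:27,v1:44,v2:15,v3:0,v4:inf

step 1: dist = v0:inf,v1:inf,v2:15,v3:0,v4:inf
step 2: dist = v0:27,v1:inf,v2:15,v3:0,v4:inf
step 3: dist = v0:27,v1:44,v2:15,v3:0,v4:inf
step 4: dist = v0:27,v1:44,v2:15,v3:0,v4:inf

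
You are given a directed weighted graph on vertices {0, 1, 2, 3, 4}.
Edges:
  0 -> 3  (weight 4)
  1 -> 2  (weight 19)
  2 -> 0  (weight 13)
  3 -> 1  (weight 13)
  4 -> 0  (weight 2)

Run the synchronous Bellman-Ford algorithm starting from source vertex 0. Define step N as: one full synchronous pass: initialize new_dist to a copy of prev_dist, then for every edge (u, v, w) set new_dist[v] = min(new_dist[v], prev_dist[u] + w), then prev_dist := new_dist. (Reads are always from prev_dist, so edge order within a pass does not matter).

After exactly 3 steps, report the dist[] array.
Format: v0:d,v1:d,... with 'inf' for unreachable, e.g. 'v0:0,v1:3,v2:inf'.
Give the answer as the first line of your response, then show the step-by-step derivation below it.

v0:0,v1:17,v2:36,v3:4,v4:inf

step 1: dist = v0:0,v1:inf,v2:inf,v3:4,v4:inf
step 2: dist = v0:0,v1:17,v2:inf,v3:4,v4:inf
step 3: dist = v0:0,v1:17,v2:36,v3:4,v4:inf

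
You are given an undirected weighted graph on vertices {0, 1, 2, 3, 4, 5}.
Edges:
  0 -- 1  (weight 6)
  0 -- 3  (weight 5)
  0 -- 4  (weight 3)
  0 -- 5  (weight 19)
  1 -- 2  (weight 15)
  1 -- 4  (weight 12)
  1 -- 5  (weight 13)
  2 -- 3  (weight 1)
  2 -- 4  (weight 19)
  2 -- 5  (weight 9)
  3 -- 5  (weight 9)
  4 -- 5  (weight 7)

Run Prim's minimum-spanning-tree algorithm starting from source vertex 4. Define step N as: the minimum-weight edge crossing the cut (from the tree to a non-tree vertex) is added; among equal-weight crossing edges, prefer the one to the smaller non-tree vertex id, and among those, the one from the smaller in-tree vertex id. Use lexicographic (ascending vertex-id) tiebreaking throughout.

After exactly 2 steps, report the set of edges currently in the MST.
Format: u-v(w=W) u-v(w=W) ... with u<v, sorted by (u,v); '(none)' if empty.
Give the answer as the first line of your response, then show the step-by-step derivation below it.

0-3(w=5) 0-4(w=3)

step 1: add edge 0-4 (w=3); MST = {0-4(w=3)}
step 2: add edge 0-3 (w=5); MST = {0-3(w=5) 0-4(w=3)}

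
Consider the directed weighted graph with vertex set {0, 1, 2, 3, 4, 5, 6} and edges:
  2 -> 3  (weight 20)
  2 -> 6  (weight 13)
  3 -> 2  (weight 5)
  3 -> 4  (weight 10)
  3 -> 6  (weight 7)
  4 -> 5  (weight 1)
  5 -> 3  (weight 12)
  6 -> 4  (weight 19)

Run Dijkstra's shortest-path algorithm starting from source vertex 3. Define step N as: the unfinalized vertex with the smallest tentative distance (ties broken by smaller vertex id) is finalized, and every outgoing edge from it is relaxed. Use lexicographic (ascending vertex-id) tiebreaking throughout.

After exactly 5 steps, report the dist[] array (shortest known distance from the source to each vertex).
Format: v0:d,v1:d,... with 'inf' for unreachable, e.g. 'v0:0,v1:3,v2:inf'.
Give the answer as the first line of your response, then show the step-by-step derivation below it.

v0:inf,v1:inf,v2:5,v3:0,v4:10,v5:11,v6:7

step 1: dist = v0:inf,v1:inf,v2:5,v3:0,v4:10,v5:inf,v6:7
step 2: dist = v0:inf,v1:inf,v2:5,v3:0,v4:10,v5:inf,v6:7
step 3: dist = v0:inf,v1:inf,v2:5,v3:0,v4:10,v5:inf,v6:7
step 4: dist = v0:inf,v1:inf,v2:5,v3:0,v4:10,v5:11,v6:7
step 5: dist = v0:inf,v1:inf,v2:5,v3:0,v4:10,v5:11,v6:7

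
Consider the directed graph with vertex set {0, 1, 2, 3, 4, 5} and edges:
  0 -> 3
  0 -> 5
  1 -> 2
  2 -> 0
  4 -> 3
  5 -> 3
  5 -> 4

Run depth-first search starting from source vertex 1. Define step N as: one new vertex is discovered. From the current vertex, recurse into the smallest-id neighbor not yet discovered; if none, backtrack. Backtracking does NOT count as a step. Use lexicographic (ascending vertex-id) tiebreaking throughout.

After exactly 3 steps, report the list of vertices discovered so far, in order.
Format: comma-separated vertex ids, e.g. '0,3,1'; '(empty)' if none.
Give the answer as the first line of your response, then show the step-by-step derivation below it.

1,2,0

step 1: discover 1; path=1; order=1
step 2: discover 2; path=1>2; order=1,2
step 3: discover 0; path=1>2>0; order=1,2,0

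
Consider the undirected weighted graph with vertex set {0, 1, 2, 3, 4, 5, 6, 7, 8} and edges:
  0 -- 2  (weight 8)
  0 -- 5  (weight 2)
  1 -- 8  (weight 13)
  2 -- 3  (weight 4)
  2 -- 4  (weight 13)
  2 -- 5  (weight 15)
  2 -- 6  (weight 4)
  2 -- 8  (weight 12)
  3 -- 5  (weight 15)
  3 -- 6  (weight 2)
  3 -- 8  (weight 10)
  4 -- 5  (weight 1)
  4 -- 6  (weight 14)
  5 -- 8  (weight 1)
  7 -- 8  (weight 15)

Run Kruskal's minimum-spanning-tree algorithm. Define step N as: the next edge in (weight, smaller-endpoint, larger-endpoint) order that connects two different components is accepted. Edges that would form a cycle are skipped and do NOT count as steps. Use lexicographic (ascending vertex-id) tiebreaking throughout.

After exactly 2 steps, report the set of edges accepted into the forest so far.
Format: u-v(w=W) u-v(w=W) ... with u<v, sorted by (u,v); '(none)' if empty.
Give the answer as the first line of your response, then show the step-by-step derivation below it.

4-5(w=1) 5-8(w=1)

step 1: add edge 4-5 (w=1); MST = {4-5(w=1)}
step 2: add edge 5-8 (w=1); MST = {4-5(w=1) 5-8(w=1)}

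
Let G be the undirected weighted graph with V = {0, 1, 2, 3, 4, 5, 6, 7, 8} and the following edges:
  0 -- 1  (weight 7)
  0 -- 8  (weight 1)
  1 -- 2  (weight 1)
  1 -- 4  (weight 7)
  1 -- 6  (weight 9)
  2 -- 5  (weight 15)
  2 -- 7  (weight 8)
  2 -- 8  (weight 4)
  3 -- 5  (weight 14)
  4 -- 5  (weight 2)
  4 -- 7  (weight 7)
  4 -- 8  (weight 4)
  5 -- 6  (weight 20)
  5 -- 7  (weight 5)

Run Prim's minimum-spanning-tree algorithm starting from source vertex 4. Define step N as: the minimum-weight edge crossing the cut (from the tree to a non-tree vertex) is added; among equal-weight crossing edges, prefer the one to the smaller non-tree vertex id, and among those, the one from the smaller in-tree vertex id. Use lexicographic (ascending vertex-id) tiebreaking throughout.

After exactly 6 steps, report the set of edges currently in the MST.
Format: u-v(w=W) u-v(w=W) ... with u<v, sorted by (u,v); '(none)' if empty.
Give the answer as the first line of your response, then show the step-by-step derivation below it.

0-8(w=1) 1-2(w=1) 2-8(w=4) 4-5(w=2) 4-8(w=4) 5-7(w=5)

step 1: add edge 4-5 (w=2); MST = {4-5(w=2)}
step 2: add edge 4-8 (w=4); MST = {4-5(w=2) 4-8(w=4)}
step 3: add edge 0-8 (w=1); MST = {0-8(w=1) 4-5(w=2) 4-8(w=4)}
step 4: add edge 2-8 (w=4); MST = {0-8(w=1) 2-8(w=4) 4-5(w=2) 4-8(w=4)}
step 5: add edge 1-2 (w=1); MST = {0-8(w=1) 1-2(w=1) 2-8(w=4) 4-5(w=2) 4-8(w=4)}
step 6: add edge 5-7 (w=5); MST = {0-8(w=1) 1-2(w=1) 2-8(w=4) 4-5(w=2) 4-8(w=4) 5-7(w=5)}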